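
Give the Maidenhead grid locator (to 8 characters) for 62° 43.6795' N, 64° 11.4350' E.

Offset from 180°W / 90°S: lon 244.19058°, lat 152.72799°.
Field: 244.19058/20 → 12 → M, 152.72799/10 → 15 → P; chars MP.
Square: 4.19058/2 → 2, 2.72799/1 → 2; chars 22.
Subsquare: 0.19058/0.0833333 → 2 → c, 0.72799/0.0416667 → 17 → r; chars cr.
Extended square: 0.02392/0.00833333 → 2, 0.01966/0.00416667 → 4; chars 24.

MP22cr24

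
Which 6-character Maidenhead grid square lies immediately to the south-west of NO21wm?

NO21vl

Longitude subsquare w = 22; −1 → 21 = v.
Latitude subsquare m = 12; −1 → 11 = l.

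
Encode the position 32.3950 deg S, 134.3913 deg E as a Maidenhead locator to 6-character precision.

PF77eo

Offset from 180°W / 90°S: lon 314.3913°, lat 57.6050°.
Field: lon ⌊314.3913/20⌋ = 15 → P; lat ⌊57.6050/10⌋ = 5 → F.
Square: lon ⌊14.3913/2⌋ = 7; lat ⌊7.6050/1⌋ = 7.
Subsquare: lon ⌊0.3913/0.0833333⌋ = 4 → e; lat ⌊0.6050/0.0416667⌋ = 14 → o.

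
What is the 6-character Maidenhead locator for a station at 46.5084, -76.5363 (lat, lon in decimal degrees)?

Offset from 180°W / 90°S: lon 103.4637°, lat 136.5084°.
Field (20°×10°, letters A–R): 103.4637/20 → 5 → F, 136.5084/10 → 13 → N; chars FN.
Square (2°×1°, digits 0–9): 3.4637/2 → 1, 6.5084/1 → 6; chars 16.
Subsquare (5′×2.5′, letters a–x): 1.4637/0.0833333 → 17 → r, 0.5084/0.0416667 → 12 → m; chars rm.

FN16rm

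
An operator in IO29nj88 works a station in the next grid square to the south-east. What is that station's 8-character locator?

Longitude extended square 8; +1 → 9.
Latitude extended square 8; −1 → 7.

IO29nj97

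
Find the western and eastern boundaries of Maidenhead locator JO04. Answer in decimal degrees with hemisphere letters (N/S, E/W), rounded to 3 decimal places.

Field J=9, O=14: +9·20° lon, +14·10° lat → SW at lon 0°, lat 50°.
Square 0, 4: +0·2° lon, +4·1° lat → SW at lon 0°, lat 54°.
Cell spans 2° lon × 1° lat.
west 0.000° E, east 2.000° E.

0.000° E, 2.000° E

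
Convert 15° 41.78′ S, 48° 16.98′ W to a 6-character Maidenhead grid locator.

GH54uh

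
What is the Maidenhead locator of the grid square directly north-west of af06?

Longitude square 0; −1 → -1, wraps to 9, carry into field.
Longitude field A = 0; −1 → -1, wraps to 17 = R, wrapping around the antimeridian.
Latitude square 6; +1 → 7.

RF97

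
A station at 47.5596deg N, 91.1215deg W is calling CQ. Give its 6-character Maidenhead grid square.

Shift to the Maidenhead origin (180°W, 90°S): lon 88.8785, lat 137.5596.
Field: 88.8785/20 → 4 → E, 137.5596/10 → 13 → N; chars EN.
Square: 8.8785/2 → 4, 7.5596/1 → 7; chars 47.
Subsquare: 0.8785/0.0833333 → 10 → k, 0.5596/0.0416667 → 13 → n; chars kn.

EN47kn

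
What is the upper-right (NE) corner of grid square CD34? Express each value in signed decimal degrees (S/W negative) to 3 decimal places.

-55.000, -132.000

Field C=2, D=3: +2·20° lon, +3·10° lat → SW at lon -140°, lat -60°.
Square 3, 4: +3·2° lon, +4·1° lat → SW at lon -134°, lat -56°.
Cell spans 2° lon × 1° lat. NE corner is SW corner plus one full cell.
latitude -55.000, longitude -132.000.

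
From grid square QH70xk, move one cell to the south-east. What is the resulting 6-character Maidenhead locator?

Longitude subsquare x = 23; +1 → 24, wraps to 0 = a, carry into square.
Longitude square 7; +1 → 8.
Latitude subsquare k = 10; −1 → 9 = j.

QH80aj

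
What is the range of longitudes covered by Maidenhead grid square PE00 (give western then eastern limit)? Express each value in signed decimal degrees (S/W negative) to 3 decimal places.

120.000, 122.000

Field P=15, E=4: +15·20° lon, +4·10° lat → SW at lon 120°, lat -50°.
Square 0, 0: +0·2° lon, +0·1° lat → SW at lon 120°, lat -50°.
Cell spans 2° lon × 1° lat.
west 120.000, east 122.000.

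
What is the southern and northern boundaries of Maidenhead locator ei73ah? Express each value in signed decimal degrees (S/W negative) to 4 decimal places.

Field E=4, I=8: +4·20° lon, +8·10° lat → SW at lon -100°, lat -10°.
Square 7, 3: +7·2° lon, +3·1° lat → SW at lon -86°, lat -7°.
Subsquare a=0, h=7: +0·0.0833333° lon, +7·0.0416667° lat → SW at lon -86°, lat -6.70833°.
Cell spans 0.0833333° lon × 0.0416667° lat.
south -6.7083, north -6.6667.

-6.7083, -6.6667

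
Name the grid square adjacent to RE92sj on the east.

Longitude subsquare s = 18; +1 → 19 = t.
The latitude characters are unchanged.

RE92tj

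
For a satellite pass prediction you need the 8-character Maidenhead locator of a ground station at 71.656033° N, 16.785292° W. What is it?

IQ11op57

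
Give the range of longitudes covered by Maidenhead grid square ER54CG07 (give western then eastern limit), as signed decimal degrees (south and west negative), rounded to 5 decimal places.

-89.83333, -89.82500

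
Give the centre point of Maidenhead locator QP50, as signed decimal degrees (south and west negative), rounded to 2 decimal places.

Field Q=16, P=15: +16·20° lon, +15·10° lat → SW at lon 140°, lat 60°.
Square 5, 0: +5·2° lon, +0·1° lat → SW at lon 150°, lat 60°.
Cell spans 2° lon × 1° lat. Centre is SW corner plus half of each.
latitude 60.50, longitude 151.00.

60.50, 151.00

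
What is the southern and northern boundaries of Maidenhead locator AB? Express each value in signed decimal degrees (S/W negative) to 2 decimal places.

Field A=0, B=1: +0·20° lon, +1·10° lat → SW at lon -180°, lat -80°.
Cell spans 20° lon × 10° lat.
south -80.00, north -70.00.

-80.00, -70.00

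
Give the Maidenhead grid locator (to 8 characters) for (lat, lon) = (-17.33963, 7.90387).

Shift to the Maidenhead origin (180°W, 90°S): lon 187.90387, lat 72.66037.
Field: lon ⌊187.90387/20⌋ = 9 → J; lat ⌊72.66037/10⌋ = 7 → H.
Square: lon ⌊7.90387/2⌋ = 3; lat ⌊2.66037/1⌋ = 2.
Subsquare: lon ⌊1.90387/0.0833333⌋ = 22 → w; lat ⌊0.66037/0.0416667⌋ = 15 → p.
Extended square: lon ⌊0.07054/0.00833333⌋ = 8; lat ⌊0.03537/0.00416667⌋ = 8.

JH32wp88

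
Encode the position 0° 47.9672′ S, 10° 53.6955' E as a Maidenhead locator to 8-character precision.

Offset from 180°W / 90°S: lon 190.89493°, lat 89.20055°.
Field: lon ⌊190.89493/20⌋ = 9 → J; lat ⌊89.20055/10⌋ = 8 → I.
Square: lon ⌊10.89493/2⌋ = 5; lat ⌊9.20055/1⌋ = 9.
Subsquare: lon ⌊0.89493/0.0833333⌋ = 10 → k; lat ⌊0.20055/0.0416667⌋ = 4 → e.
Extended square: lon ⌊0.06159/0.00833333⌋ = 7; lat ⌊0.03388/0.00416667⌋ = 8.

JI59ke78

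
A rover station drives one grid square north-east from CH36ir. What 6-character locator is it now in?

CH36js

Longitude subsquare i = 8; +1 → 9 = j.
Latitude subsquare r = 17; +1 → 18 = s.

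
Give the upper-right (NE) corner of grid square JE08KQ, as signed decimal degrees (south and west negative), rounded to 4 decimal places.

-41.2917, 0.9167

Field J=9, E=4: +9·20° lon, +4·10° lat → SW at lon 0°, lat -50°.
Square 0, 8: +0·2° lon, +8·1° lat → SW at lon 0°, lat -42°.
Subsquare k=10, q=16: +10·0.0833333° lon, +16·0.0416667° lat → SW at lon 0.833333°, lat -41.3333°.
Cell spans 0.0833333° lon × 0.0416667° lat. NE corner is SW corner plus one full cell.
latitude -41.2917, longitude 0.9167.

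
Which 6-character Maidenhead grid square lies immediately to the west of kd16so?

KD16ro

Longitude subsquare s = 18; −1 → 17 = r.
The latitude characters are unchanged.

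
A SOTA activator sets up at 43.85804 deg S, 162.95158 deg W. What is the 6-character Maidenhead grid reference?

Add 180° to longitude and 90° to latitude: 17.0484, 46.1420.
Field: 17.0484/20 → 0 → A, 46.1420/10 → 4 → E; chars AE.
Square: 17.0484/2 → 8, 6.1420/1 → 6; chars 86.
Subsquare: 1.0484/0.0833333 → 12 → m, 0.1420/0.0416667 → 3 → d; chars md.

AE86md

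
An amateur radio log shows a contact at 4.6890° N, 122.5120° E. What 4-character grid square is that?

Offset from 180°W / 90°S: lon 302.51°, lat 94.69°.
Field (20°×10°, letters A–R): 302.51/20 → 15 → P, 94.69/10 → 9 → J; chars PJ.
Square (2°×1°, digits 0–9): 2.51/2 → 1, 4.69/1 → 4; chars 14.

PJ14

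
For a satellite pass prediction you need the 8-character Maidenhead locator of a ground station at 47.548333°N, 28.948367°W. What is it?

Shift to the Maidenhead origin (180°W, 90°S): lon 151.05163, lat 137.54833.
Field: 151.05163/20 → 7 → H, 137.54833/10 → 13 → N; chars HN.
Square: 11.05163/2 → 5, 7.54833/1 → 7; chars 57.
Subsquare: 1.05163/0.0833333 → 12 → m, 0.54833/0.0416667 → 13 → n; chars mn.
Extended square: 0.05163/0.00833333 → 6, 0.00667/0.00416667 → 1; chars 61.

HN57mn61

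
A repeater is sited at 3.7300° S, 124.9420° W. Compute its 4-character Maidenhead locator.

CI76

Add 180° to longitude and 90° to latitude: 55.06, 86.27.
Field: lon ⌊55.06/20⌋ = 2 → C; lat ⌊86.27/10⌋ = 8 → I.
Square: lon ⌊15.06/2⌋ = 7; lat ⌊6.27/1⌋ = 6.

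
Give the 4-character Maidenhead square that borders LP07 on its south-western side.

Longitude square 0; −1 → -1, wraps to 9, carry into field.
Longitude field L = 11; −1 → 10 = K.
Latitude square 7; −1 → 6.

KP96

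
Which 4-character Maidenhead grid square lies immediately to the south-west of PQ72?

Longitude square 7; −1 → 6.
Latitude square 2; −1 → 1.

PQ61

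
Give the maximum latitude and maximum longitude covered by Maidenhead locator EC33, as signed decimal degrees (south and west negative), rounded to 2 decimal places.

Field E=4, C=2: +4·20° lon, +2·10° lat → SW at lon -100°, lat -70°.
Square 3, 3: +3·2° lon, +3·1° lat → SW at lon -94°, lat -67°.
Cell spans 2° lon × 1° lat. NE corner is SW corner plus one full cell.
latitude -66.00, longitude -92.00.

-66.00, -92.00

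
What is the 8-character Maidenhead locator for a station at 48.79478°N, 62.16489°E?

Shift to the Maidenhead origin (180°W, 90°S): lon 242.16489, lat 138.79478.
Field: 242.16489/20 → 12 → M, 138.79478/10 → 13 → N; chars MN.
Square: 2.16489/2 → 1, 8.79478/1 → 8; chars 18.
Subsquare: 0.16489/0.0833333 → 1 → b, 0.79478/0.0416667 → 19 → t; chars bt.
Extended square: 0.08156/0.00833333 → 9, 0.00311/0.00416667 → 0; chars 90.

MN18bt90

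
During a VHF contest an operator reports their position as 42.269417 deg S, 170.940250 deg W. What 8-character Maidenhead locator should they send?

AE47mr75

Shift to the Maidenhead origin (180°W, 90°S): lon 9.05975, lat 47.73058.
Field: lon ⌊9.05975/20⌋ = 0 → A; lat ⌊47.73058/10⌋ = 4 → E.
Square: lon ⌊9.05975/2⌋ = 4; lat ⌊7.73058/1⌋ = 7.
Subsquare: lon ⌊1.05975/0.0833333⌋ = 12 → m; lat ⌊0.73058/0.0416667⌋ = 17 → r.
Extended square: lon ⌊0.05975/0.00833333⌋ = 7; lat ⌊0.02225/0.00416667⌋ = 5.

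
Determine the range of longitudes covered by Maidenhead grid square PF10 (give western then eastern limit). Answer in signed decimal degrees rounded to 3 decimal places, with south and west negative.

Field P=15, F=5: +15·20° lon, +5·10° lat → SW at lon 120°, lat -40°.
Square 1, 0: +1·2° lon, +0·1° lat → SW at lon 122°, lat -40°.
Cell spans 2° lon × 1° lat.
west 122.000, east 124.000.

122.000, 124.000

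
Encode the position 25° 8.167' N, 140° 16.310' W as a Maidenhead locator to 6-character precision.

Shift to the Maidenhead origin (180°W, 90°S): lon 39.7282, lat 115.1361.
Field: 39.7282/20 → 1 → B, 115.1361/10 → 11 → L; chars BL.
Square: 19.7282/2 → 9, 5.1361/1 → 5; chars 95.
Subsquare: 1.7282/0.0833333 → 20 → u, 0.1361/0.0416667 → 3 → d; chars ud.

BL95ud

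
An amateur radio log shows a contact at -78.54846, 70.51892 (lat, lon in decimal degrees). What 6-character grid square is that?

MB51gk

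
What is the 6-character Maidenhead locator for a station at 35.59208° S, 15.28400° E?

JF74pj

Add 180° to longitude and 90° to latitude: 195.2840, 54.4079.
Field (20°×10°, letters A–R): lon ⌊195.2840/20⌋ = 9 → J; lat ⌊54.4079/10⌋ = 5 → F.
Square (2°×1°, digits 0–9): lon ⌊15.2840/2⌋ = 7; lat ⌊4.4079/1⌋ = 4.
Subsquare (5′×2.5′, letters a–x): lon ⌊1.2840/0.0833333⌋ = 15 → p; lat ⌊0.4079/0.0416667⌋ = 9 → j.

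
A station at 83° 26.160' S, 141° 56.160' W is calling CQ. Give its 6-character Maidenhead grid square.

BA96an

Add 180° to longitude and 90° to latitude: 38.0640, 6.5640.
Field: lon ⌊38.0640/20⌋ = 1 → B; lat ⌊6.5640/10⌋ = 0 → A.
Square: lon ⌊18.0640/2⌋ = 9; lat ⌊6.5640/1⌋ = 6.
Subsquare: lon ⌊0.0640/0.0833333⌋ = 0 → a; lat ⌊0.5640/0.0416667⌋ = 13 → n.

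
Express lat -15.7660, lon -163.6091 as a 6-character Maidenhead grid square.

AH84ef

Shift to the Maidenhead origin (180°W, 90°S): lon 16.3909, lat 74.2340.
Field (20°×10°, letters A–R): 16.3909/20 → 0 → A, 74.2340/10 → 7 → H; chars AH.
Square (2°×1°, digits 0–9): 16.3909/2 → 8, 4.2340/1 → 4; chars 84.
Subsquare (5′×2.5′, letters a–x): 0.3909/0.0833333 → 4 → e, 0.2340/0.0416667 → 5 → f; chars ef.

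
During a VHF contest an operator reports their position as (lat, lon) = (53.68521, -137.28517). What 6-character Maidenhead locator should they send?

CO13iq

Offset from 180°W / 90°S: lon 42.7148°, lat 143.6852°.
Field (20°×10°, letters A–R): 42.7148/20 → 2 → C, 143.6852/10 → 14 → O; chars CO.
Square (2°×1°, digits 0–9): 2.7148/2 → 1, 3.6852/1 → 3; chars 13.
Subsquare (5′×2.5′, letters a–x): 0.7148/0.0833333 → 8 → i, 0.6852/0.0416667 → 16 → q; chars iq.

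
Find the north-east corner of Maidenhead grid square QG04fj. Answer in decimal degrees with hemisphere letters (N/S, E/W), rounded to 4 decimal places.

25.5833° S, 140.5000° E

Field Q=16, G=6: +16·20° lon, +6·10° lat → SW at lon 140°, lat -30°.
Square 0, 4: +0·2° lon, +4·1° lat → SW at lon 140°, lat -26°.
Subsquare f=5, j=9: +5·0.0833333° lon, +9·0.0416667° lat → SW at lon 140.417°, lat -25.625°.
Cell spans 0.0833333° lon × 0.0416667° lat. NE corner is SW corner plus one full cell.
latitude 25.5833° S, longitude 140.5000° E.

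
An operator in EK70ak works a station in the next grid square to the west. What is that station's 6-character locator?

Longitude subsquare a = 0; −1 → -1, wraps to 23 = x, carry into square.
Longitude square 7; −1 → 6.
The latitude characters are unchanged.

EK60xk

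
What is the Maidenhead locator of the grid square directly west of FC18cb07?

FC18bb97

Longitude extended square 0; −1 → -1, wraps to 9, carry into subsquare.
Longitude subsquare c = 2; −1 → 1 = b.
The latitude characters are unchanged.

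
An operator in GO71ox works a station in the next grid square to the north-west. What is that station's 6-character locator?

GO72na

Longitude subsquare o = 14; −1 → 13 = n.
Latitude subsquare x = 23; +1 → 24, wraps to 0 = a, carry into square.
Latitude square 1; +1 → 2.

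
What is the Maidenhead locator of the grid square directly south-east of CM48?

Longitude square 4; +1 → 5.
Latitude square 8; −1 → 7.

CM57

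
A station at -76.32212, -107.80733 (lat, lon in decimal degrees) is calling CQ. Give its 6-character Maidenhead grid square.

Shift to the Maidenhead origin (180°W, 90°S): lon 72.1927, lat 13.6779.
Field: 72.1927/20 → 3 → D, 13.6779/10 → 1 → B; chars DB.
Square: 12.1927/2 → 6, 3.6779/1 → 3; chars 63.
Subsquare: 0.1927/0.0833333 → 2 → c, 0.6779/0.0416667 → 16 → q; chars cq.

DB63cq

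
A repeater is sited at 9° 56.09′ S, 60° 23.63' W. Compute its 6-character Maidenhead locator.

FI90tb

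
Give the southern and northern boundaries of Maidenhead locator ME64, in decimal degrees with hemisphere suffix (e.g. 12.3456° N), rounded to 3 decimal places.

Field M=12, E=4: +12·20° lon, +4·10° lat → SW at lon 60°, lat -50°.
Square 6, 4: +6·2° lon, +4·1° lat → SW at lon 72°, lat -46°.
Cell spans 2° lon × 1° lat.
south 46.000° S, north 45.000° S.

46.000° S, 45.000° S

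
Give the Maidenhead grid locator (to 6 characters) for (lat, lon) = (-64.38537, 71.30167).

Shift to the Maidenhead origin (180°W, 90°S): lon 251.3017, lat 25.6146.
Field: 251.3017/20 → 12 → M, 25.6146/10 → 2 → C; chars MC.
Square: 11.3017/2 → 5, 5.6146/1 → 5; chars 55.
Subsquare: 1.3017/0.0833333 → 15 → p, 0.6146/0.0416667 → 14 → o; chars po.

MC55po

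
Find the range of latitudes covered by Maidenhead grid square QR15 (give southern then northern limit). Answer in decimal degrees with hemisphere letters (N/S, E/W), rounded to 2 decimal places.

Field Q=16, R=17: +16·20° lon, +17·10° lat → SW at lon 140°, lat 80°.
Square 1, 5: +1·2° lon, +5·1° lat → SW at lon 142°, lat 85°.
Cell spans 2° lon × 1° lat.
south 85.00° N, north 86.00° N.

85.00° N, 86.00° N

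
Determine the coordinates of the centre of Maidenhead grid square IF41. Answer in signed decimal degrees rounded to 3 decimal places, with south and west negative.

Field I=8, F=5: +8·20° lon, +5·10° lat → SW at lon -20°, lat -40°.
Square 4, 1: +4·2° lon, +1·1° lat → SW at lon -12°, lat -39°.
Cell spans 2° lon × 1° lat. Centre is SW corner plus half of each.
latitude -38.500, longitude -11.000.

-38.500, -11.000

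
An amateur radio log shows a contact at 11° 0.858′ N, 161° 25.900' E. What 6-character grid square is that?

RK01ra

Add 180° to longitude and 90° to latitude: 341.4317, 101.0143.
Field: 341.4317/20 → 17 → R, 101.0143/10 → 10 → K; chars RK.
Square: 1.4317/2 → 0, 1.0143/1 → 1; chars 01.
Subsquare: 1.4317/0.0833333 → 17 → r, 0.0143/0.0416667 → 0 → a; chars ra.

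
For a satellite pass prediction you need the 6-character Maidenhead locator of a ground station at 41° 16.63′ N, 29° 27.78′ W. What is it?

Offset from 180°W / 90°S: lon 150.5370°, lat 131.2772°.
Field (20°×10°, letters A–R): 150.5370/20 → 7 → H, 131.2772/10 → 13 → N; chars HN.
Square (2°×1°, digits 0–9): 10.5370/2 → 5, 1.2772/1 → 1; chars 51.
Subsquare (5′×2.5′, letters a–x): 0.5370/0.0833333 → 6 → g, 0.2772/0.0416667 → 6 → g; chars gg.

HN51gg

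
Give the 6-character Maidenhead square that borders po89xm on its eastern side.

PO99am

Longitude subsquare x = 23; +1 → 24, wraps to 0 = a, carry into square.
Longitude square 8; +1 → 9.
The latitude characters are unchanged.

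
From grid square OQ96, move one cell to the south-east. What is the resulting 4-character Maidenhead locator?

PQ05

Longitude square 9; +1 → 10, wraps to 0, carry into field.
Longitude field O = 14; +1 → 15 = P.
Latitude square 6; −1 → 5.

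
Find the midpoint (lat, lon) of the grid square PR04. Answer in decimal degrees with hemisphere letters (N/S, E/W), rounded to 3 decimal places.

84.500° N, 121.000° E

Field P=15, R=17: +15·20° lon, +17·10° lat → SW at lon 120°, lat 80°.
Square 0, 4: +0·2° lon, +4·1° lat → SW at lon 120°, lat 84°.
Cell spans 2° lon × 1° lat. Centre is SW corner plus half of each.
latitude 84.500° N, longitude 121.000° E.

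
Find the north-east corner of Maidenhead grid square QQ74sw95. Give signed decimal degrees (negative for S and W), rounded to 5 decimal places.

74.94167, 155.58333

Field Q=16, Q=16: +16·20° lon, +16·10° lat → SW at lon 140°, lat 70°.
Square 7, 4: +7·2° lon, +4·1° lat → SW at lon 154°, lat 74°.
Subsquare s=18, w=22: +18·0.0833333° lon, +22·0.0416667° lat → SW at lon 155.5°, lat 74.9167°.
Extended square 9, 5: +9·0.00833333° lon, +5·0.00416667° lat → SW at lon 155.575°, lat 74.9375°.
Cell spans 0.00833333° lon × 0.00416667° lat. NE corner is SW corner plus one full cell.
latitude 74.94167, longitude 155.58333.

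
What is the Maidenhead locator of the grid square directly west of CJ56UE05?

CJ56te95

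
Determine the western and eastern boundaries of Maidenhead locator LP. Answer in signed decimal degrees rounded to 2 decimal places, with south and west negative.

40.00, 60.00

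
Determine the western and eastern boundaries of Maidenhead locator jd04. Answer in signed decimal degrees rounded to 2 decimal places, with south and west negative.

Field J=9, D=3: +9·20° lon, +3·10° lat → SW at lon 0°, lat -60°.
Square 0, 4: +0·2° lon, +4·1° lat → SW at lon 0°, lat -56°.
Cell spans 2° lon × 1° lat.
west 0.00, east 2.00.

0.00, 2.00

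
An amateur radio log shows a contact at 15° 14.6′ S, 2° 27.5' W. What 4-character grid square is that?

Shift to the Maidenhead origin (180°W, 90°S): lon 177.54, lat 74.76.
Field: lon ⌊177.54/20⌋ = 8 → I; lat ⌊74.76/10⌋ = 7 → H.
Square: lon ⌊17.54/2⌋ = 8; lat ⌊4.76/1⌋ = 4.

IH84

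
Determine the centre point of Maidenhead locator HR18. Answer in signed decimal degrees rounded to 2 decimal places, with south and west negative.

88.50, -37.00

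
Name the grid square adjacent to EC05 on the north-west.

Longitude square 0; −1 → -1, wraps to 9, carry into field.
Longitude field E = 4; −1 → 3 = D.
Latitude square 5; +1 → 6.

DC96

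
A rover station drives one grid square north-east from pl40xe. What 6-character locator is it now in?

Longitude subsquare x = 23; +1 → 24, wraps to 0 = a, carry into square.
Longitude square 4; +1 → 5.
Latitude subsquare e = 4; +1 → 5 = f.

PL50af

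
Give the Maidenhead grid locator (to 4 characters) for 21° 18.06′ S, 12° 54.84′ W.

Add 180° to longitude and 90° to latitude: 167.09, 68.70.
Field: 167.09/20 → 8 → I, 68.70/10 → 6 → G; chars IG.
Square: 7.09/2 → 3, 8.70/1 → 8; chars 38.

IG38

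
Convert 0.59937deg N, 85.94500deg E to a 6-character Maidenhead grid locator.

NJ20xo

Add 180° to longitude and 90° to latitude: 265.9450, 90.5994.
Field: lon ⌊265.9450/20⌋ = 13 → N; lat ⌊90.5994/10⌋ = 9 → J.
Square: lon ⌊5.9450/2⌋ = 2; lat ⌊0.5994/1⌋ = 0.
Subsquare: lon ⌊1.9450/0.0833333⌋ = 23 → x; lat ⌊0.5994/0.0416667⌋ = 14 → o.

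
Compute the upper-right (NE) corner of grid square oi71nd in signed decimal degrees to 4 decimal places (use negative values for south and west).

-8.8333, 115.1667

Field O=14, I=8: +14·20° lon, +8·10° lat → SW at lon 100°, lat -10°.
Square 7, 1: +7·2° lon, +1·1° lat → SW at lon 114°, lat -9°.
Subsquare n=13, d=3: +13·0.0833333° lon, +3·0.0416667° lat → SW at lon 115.083°, lat -8.875°.
Cell spans 0.0833333° lon × 0.0416667° lat. NE corner is SW corner plus one full cell.
latitude -8.8333, longitude 115.1667.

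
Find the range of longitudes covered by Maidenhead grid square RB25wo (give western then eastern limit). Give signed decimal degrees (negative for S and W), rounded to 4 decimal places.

Field R=17, B=1: +17·20° lon, +1·10° lat → SW at lon 160°, lat -80°.
Square 2, 5: +2·2° lon, +5·1° lat → SW at lon 164°, lat -75°.
Subsquare w=22, o=14: +22·0.0833333° lon, +14·0.0416667° lat → SW at lon 165.833°, lat -74.4167°.
Cell spans 0.0833333° lon × 0.0416667° lat.
west 165.8333, east 165.9167.

165.8333, 165.9167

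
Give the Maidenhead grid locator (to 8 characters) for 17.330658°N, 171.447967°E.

Add 180° to longitude and 90° to latitude: 351.44797, 107.33066.
Field: 351.44797/20 → 17 → R, 107.33066/10 → 10 → K; chars RK.
Square: 11.44797/2 → 5, 7.33066/1 → 7; chars 57.
Subsquare: 1.44797/0.0833333 → 17 → r, 0.33066/0.0416667 → 7 → h; chars rh.
Extended square: 0.03130/0.00833333 → 3, 0.03899/0.00416667 → 9; chars 39.

RK57rh39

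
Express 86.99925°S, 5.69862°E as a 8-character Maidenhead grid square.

JA23ua30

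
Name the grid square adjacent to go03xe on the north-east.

Longitude subsquare x = 23; +1 → 24, wraps to 0 = a, carry into square.
Longitude square 0; +1 → 1.
Latitude subsquare e = 4; +1 → 5 = f.

GO13af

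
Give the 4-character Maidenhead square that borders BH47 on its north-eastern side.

Longitude square 4; +1 → 5.
Latitude square 7; +1 → 8.

BH58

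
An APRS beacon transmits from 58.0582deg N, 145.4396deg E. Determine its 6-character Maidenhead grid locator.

Add 180° to longitude and 90° to latitude: 325.4396, 148.0582.
Field: lon ⌊325.4396/20⌋ = 16 → Q; lat ⌊148.0582/10⌋ = 14 → O.
Square: lon ⌊5.4396/2⌋ = 2; lat ⌊8.0582/1⌋ = 8.
Subsquare: lon ⌊1.4396/0.0833333⌋ = 17 → r; lat ⌊0.0582/0.0416667⌋ = 1 → b.

QO28rb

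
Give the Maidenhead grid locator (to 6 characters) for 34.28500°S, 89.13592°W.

Add 180° to longitude and 90° to latitude: 90.8641, 55.7150.
Field: 90.8641/20 → 4 → E, 55.7150/10 → 5 → F; chars EF.
Square: 10.8641/2 → 5, 5.7150/1 → 5; chars 55.
Subsquare: 0.8641/0.0833333 → 10 → k, 0.7150/0.0416667 → 17 → r; chars kr.

EF55kr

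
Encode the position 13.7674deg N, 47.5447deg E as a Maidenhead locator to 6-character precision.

Shift to the Maidenhead origin (180°W, 90°S): lon 227.5447, lat 103.7674.
Field (20°×10°, letters A–R): 227.5447/20 → 11 → L, 103.7674/10 → 10 → K; chars LK.
Square (2°×1°, digits 0–9): 7.5447/2 → 3, 3.7674/1 → 3; chars 33.
Subsquare (5′×2.5′, letters a–x): 1.5447/0.0833333 → 18 → s, 0.7674/0.0416667 → 18 → s; chars ss.

LK33ss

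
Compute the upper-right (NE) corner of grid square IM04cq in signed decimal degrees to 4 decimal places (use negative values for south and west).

34.7083, -19.7500

Field I=8, M=12: +8·20° lon, +12·10° lat → SW at lon -20°, lat 30°.
Square 0, 4: +0·2° lon, +4·1° lat → SW at lon -20°, lat 34°.
Subsquare c=2, q=16: +2·0.0833333° lon, +16·0.0416667° lat → SW at lon -19.8333°, lat 34.6667°.
Cell spans 0.0833333° lon × 0.0416667° lat. NE corner is SW corner plus one full cell.
latitude 34.7083, longitude -19.7500.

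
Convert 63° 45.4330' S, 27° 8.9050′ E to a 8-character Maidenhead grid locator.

Shift to the Maidenhead origin (180°W, 90°S): lon 207.14842, lat 26.24278.
Field (20°×10°, letters A–R): 207.14842/20 → 10 → K, 26.24278/10 → 2 → C; chars KC.
Square (2°×1°, digits 0–9): 7.14842/2 → 3, 6.24278/1 → 6; chars 36.
Subsquare (5′×2.5′, letters a–x): 1.14842/0.0833333 → 13 → n, 0.24278/0.0416667 → 5 → f; chars nf.
Extended square (30″×15″, digits 0–9): 0.06508/0.00833333 → 7, 0.03445/0.00416667 → 8; chars 78.

KC36nf78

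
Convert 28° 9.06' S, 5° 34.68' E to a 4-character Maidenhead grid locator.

JG21

Offset from 180°W / 90°S: lon 185.58°, lat 61.85°.
Field: 185.58/20 → 9 → J, 61.85/10 → 6 → G; chars JG.
Square: 5.58/2 → 2, 1.85/1 → 1; chars 21.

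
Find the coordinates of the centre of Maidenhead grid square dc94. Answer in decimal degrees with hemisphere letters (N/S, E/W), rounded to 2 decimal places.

65.50° S, 101.00° W

Field D=3, C=2: +3·20° lon, +2·10° lat → SW at lon -120°, lat -70°.
Square 9, 4: +9·2° lon, +4·1° lat → SW at lon -102°, lat -66°.
Cell spans 2° lon × 1° lat. Centre is SW corner plus half of each.
latitude 65.50° S, longitude 101.00° W.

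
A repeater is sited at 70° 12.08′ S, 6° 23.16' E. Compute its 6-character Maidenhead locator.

JB39et

Shift to the Maidenhead origin (180°W, 90°S): lon 186.3860, lat 19.7987.
Field (20°×10°, letters A–R): 186.3860/20 → 9 → J, 19.7987/10 → 1 → B; chars JB.
Square (2°×1°, digits 0–9): 6.3860/2 → 3, 9.7987/1 → 9; chars 39.
Subsquare (5′×2.5′, letters a–x): 0.3860/0.0833333 → 4 → e, 0.7987/0.0416667 → 19 → t; chars et.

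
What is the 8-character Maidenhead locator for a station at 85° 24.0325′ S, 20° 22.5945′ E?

KA04eo53

Shift to the Maidenhead origin (180°W, 90°S): lon 200.37658, lat 4.59946.
Field: 200.37658/20 → 10 → K, 4.59946/10 → 0 → A; chars KA.
Square: 0.37658/2 → 0, 4.59946/1 → 4; chars 04.
Subsquare: 0.37658/0.0833333 → 4 → e, 0.59946/0.0416667 → 14 → o; chars eo.
Extended square: 0.04324/0.00833333 → 5, 0.01612/0.00416667 → 3; chars 53.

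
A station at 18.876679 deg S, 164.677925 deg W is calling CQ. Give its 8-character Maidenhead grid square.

AH71pc89

Add 180° to longitude and 90° to latitude: 15.32208, 71.12332.
Field (20°×10°, letters A–R): lon ⌊15.32208/20⌋ = 0 → A; lat ⌊71.12332/10⌋ = 7 → H.
Square (2°×1°, digits 0–9): lon ⌊15.32208/2⌋ = 7; lat ⌊1.12332/1⌋ = 1.
Subsquare (5′×2.5′, letters a–x): lon ⌊1.32208/0.0833333⌋ = 15 → p; lat ⌊0.12332/0.0416667⌋ = 2 → c.
Extended square (30″×15″, digits 0–9): lon ⌊0.07208/0.00833333⌋ = 8; lat ⌊0.03999/0.00416667⌋ = 9.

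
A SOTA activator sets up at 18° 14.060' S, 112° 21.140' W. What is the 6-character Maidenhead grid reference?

Shift to the Maidenhead origin (180°W, 90°S): lon 67.6477, lat 71.7657.
Field (20°×10°, letters A–R): lon ⌊67.6477/20⌋ = 3 → D; lat ⌊71.7657/10⌋ = 7 → H.
Square (2°×1°, digits 0–9): lon ⌊7.6477/2⌋ = 3; lat ⌊1.7657/1⌋ = 1.
Subsquare (5′×2.5′, letters a–x): lon ⌊1.6477/0.0833333⌋ = 19 → t; lat ⌊0.7657/0.0416667⌋ = 18 → s.

DH31ts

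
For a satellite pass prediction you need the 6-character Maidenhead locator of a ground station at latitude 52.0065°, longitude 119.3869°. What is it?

Offset from 180°W / 90°S: lon 299.3869°, lat 142.0065°.
Field: lon ⌊299.3869/20⌋ = 14 → O; lat ⌊142.0065/10⌋ = 14 → O.
Square: lon ⌊19.3869/2⌋ = 9; lat ⌊2.0065/1⌋ = 2.
Subsquare: lon ⌊1.3869/0.0833333⌋ = 16 → q; lat ⌊0.0065/0.0416667⌋ = 0 → a.

OO92qa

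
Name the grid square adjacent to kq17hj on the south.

KQ17hi

Latitude subsquare j = 9; −1 → 8 = i.
The longitude characters are unchanged.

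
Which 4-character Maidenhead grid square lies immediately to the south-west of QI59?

Longitude square 5; −1 → 4.
Latitude square 9; −1 → 8.

QI48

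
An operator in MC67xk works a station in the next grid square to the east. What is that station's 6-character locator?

MC77ak

Longitude subsquare x = 23; +1 → 24, wraps to 0 = a, carry into square.
Longitude square 6; +1 → 7.
The latitude characters are unchanged.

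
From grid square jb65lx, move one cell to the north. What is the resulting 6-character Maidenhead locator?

Latitude subsquare x = 23; +1 → 24, wraps to 0 = a, carry into square.
Latitude square 5; +1 → 6.
The longitude characters are unchanged.

JB66la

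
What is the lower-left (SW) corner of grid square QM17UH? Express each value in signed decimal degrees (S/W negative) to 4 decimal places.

37.2917, 143.6667

Field Q=16, M=12: +16·20° lon, +12·10° lat → SW at lon 140°, lat 30°.
Square 1, 7: +1·2° lon, +7·1° lat → SW at lon 142°, lat 37°.
Subsquare u=20, h=7: +20·0.0833333° lon, +7·0.0416667° lat → SW at lon 143.667°, lat 37.2917°.
latitude 37.2917, longitude 143.6667.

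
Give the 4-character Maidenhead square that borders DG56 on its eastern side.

Longitude square 5; +1 → 6.
The latitude characters are unchanged.

DG66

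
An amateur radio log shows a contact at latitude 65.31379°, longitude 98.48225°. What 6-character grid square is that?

NP95fh

Offset from 180°W / 90°S: lon 278.4823°, lat 155.3138°.
Field (20°×10°, letters A–R): lon ⌊278.4823/20⌋ = 13 → N; lat ⌊155.3138/10⌋ = 15 → P.
Square (2°×1°, digits 0–9): lon ⌊18.4823/2⌋ = 9; lat ⌊5.3138/1⌋ = 5.
Subsquare (5′×2.5′, letters a–x): lon ⌊0.4823/0.0833333⌋ = 5 → f; lat ⌊0.3138/0.0416667⌋ = 7 → h.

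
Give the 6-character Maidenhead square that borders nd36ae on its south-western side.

Longitude subsquare a = 0; −1 → -1, wraps to 23 = x, carry into square.
Longitude square 3; −1 → 2.
Latitude subsquare e = 4; −1 → 3 = d.

ND26xd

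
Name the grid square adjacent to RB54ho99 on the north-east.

RB54ip00

Longitude extended square 9; +1 → 10, wraps to 0, carry into subsquare.
Longitude subsquare h = 7; +1 → 8 = i.
Latitude extended square 9; +1 → 10, wraps to 0, carry into subsquare.
Latitude subsquare o = 14; +1 → 15 = p.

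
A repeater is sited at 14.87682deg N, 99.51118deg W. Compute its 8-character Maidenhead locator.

Shift to the Maidenhead origin (180°W, 90°S): lon 80.48882, lat 104.87682.
Field (20°×10°, letters A–R): lon ⌊80.48882/20⌋ = 4 → E; lat ⌊104.87682/10⌋ = 10 → K.
Square (2°×1°, digits 0–9): lon ⌊0.48882/2⌋ = 0; lat ⌊4.87682/1⌋ = 4.
Subsquare (5′×2.5′, letters a–x): lon ⌊0.48882/0.0833333⌋ = 5 → f; lat ⌊0.87682/0.0416667⌋ = 21 → v.
Extended square (30″×15″, digits 0–9): lon ⌊0.07215/0.00833333⌋ = 8; lat ⌊0.00182/0.00416667⌋ = 0.

EK04fv80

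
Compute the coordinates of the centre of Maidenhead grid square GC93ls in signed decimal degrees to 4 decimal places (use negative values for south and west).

Field G=6, C=2: +6·20° lon, +2·10° lat → SW at lon -60°, lat -70°.
Square 9, 3: +9·2° lon, +3·1° lat → SW at lon -42°, lat -67°.
Subsquare l=11, s=18: +11·0.0833333° lon, +18·0.0416667° lat → SW at lon -41.0833°, lat -66.25°.
Cell spans 0.0833333° lon × 0.0416667° lat. Centre is SW corner plus half of each.
latitude -66.2292, longitude -41.0417.

-66.2292, -41.0417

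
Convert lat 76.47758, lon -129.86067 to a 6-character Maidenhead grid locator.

CQ56bl

Offset from 180°W / 90°S: lon 50.1393°, lat 166.4776°.
Field: 50.1393/20 → 2 → C, 166.4776/10 → 16 → Q; chars CQ.
Square: 10.1393/2 → 5, 6.4776/1 → 6; chars 56.
Subsquare: 0.1393/0.0833333 → 1 → b, 0.4776/0.0416667 → 11 → l; chars bl.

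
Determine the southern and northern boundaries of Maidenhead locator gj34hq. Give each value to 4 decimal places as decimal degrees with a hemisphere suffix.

Field G=6, J=9: +6·20° lon, +9·10° lat → SW at lon -60°, lat 0°.
Square 3, 4: +3·2° lon, +4·1° lat → SW at lon -54°, lat 4°.
Subsquare h=7, q=16: +7·0.0833333° lon, +16·0.0416667° lat → SW at lon -53.4167°, lat 4.66667°.
Cell spans 0.0833333° lon × 0.0416667° lat.
south 4.6667° N, north 4.7083° N.

4.6667° N, 4.7083° N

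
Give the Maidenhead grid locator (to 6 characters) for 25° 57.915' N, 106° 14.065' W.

Add 180° to longitude and 90° to latitude: 73.7656, 115.9652.
Field: lon ⌊73.7656/20⌋ = 3 → D; lat ⌊115.9652/10⌋ = 11 → L.
Square: lon ⌊13.7656/2⌋ = 6; lat ⌊5.9652/1⌋ = 5.
Subsquare: lon ⌊1.7656/0.0833333⌋ = 21 → v; lat ⌊0.9652/0.0416667⌋ = 23 → x.

DL65vx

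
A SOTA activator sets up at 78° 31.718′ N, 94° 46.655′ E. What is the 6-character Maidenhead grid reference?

Shift to the Maidenhead origin (180°W, 90°S): lon 274.7776, lat 168.5286.
Field: lon ⌊274.7776/20⌋ = 13 → N; lat ⌊168.5286/10⌋ = 16 → Q.
Square: lon ⌊14.7776/2⌋ = 7; lat ⌊8.5286/1⌋ = 8.
Subsquare: lon ⌊0.7776/0.0833333⌋ = 9 → j; lat ⌊0.5286/0.0416667⌋ = 12 → m.

NQ78jm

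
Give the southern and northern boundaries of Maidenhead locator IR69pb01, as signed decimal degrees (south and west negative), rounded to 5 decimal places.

89.04583, 89.05000

Field I=8, R=17: +8·20° lon, +17·10° lat → SW at lon -20°, lat 80°.
Square 6, 9: +6·2° lon, +9·1° lat → SW at lon -8°, lat 89°.
Subsquare p=15, b=1: +15·0.0833333° lon, +1·0.0416667° lat → SW at lon -6.75°, lat 89.0417°.
Extended square 0, 1: +0·0.00833333° lon, +1·0.00416667° lat → SW at lon -6.75°, lat 89.0458°.
Cell spans 0.00833333° lon × 0.00416667° lat.
south 89.04583, north 89.05000.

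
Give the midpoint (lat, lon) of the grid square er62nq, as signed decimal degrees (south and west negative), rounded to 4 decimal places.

Field E=4, R=17: +4·20° lon, +17·10° lat → SW at lon -100°, lat 80°.
Square 6, 2: +6·2° lon, +2·1° lat → SW at lon -88°, lat 82°.
Subsquare n=13, q=16: +13·0.0833333° lon, +16·0.0416667° lat → SW at lon -86.9167°, lat 82.6667°.
Cell spans 0.0833333° lon × 0.0416667° lat. Centre is SW corner plus half of each.
latitude 82.6875, longitude -86.8750.

82.6875, -86.8750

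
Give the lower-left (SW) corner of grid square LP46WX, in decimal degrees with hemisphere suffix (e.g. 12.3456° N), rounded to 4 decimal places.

66.9583° N, 49.8333° E

Field L=11, P=15: +11·20° lon, +15·10° lat → SW at lon 40°, lat 60°.
Square 4, 6: +4·2° lon, +6·1° lat → SW at lon 48°, lat 66°.
Subsquare w=22, x=23: +22·0.0833333° lon, +23·0.0416667° lat → SW at lon 49.8333°, lat 66.9583°.
latitude 66.9583° N, longitude 49.8333° E.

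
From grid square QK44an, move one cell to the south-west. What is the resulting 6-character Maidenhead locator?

QK34xm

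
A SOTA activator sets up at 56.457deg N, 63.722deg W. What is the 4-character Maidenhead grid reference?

FO86

Offset from 180°W / 90°S: lon 116.28°, lat 146.46°.
Field: 116.28/20 → 5 → F, 146.46/10 → 14 → O; chars FO.
Square: 16.28/2 → 8, 6.46/1 → 6; chars 86.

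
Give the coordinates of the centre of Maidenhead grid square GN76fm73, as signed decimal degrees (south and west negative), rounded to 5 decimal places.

Field G=6, N=13: +6·20° lon, +13·10° lat → SW at lon -60°, lat 40°.
Square 7, 6: +7·2° lon, +6·1° lat → SW at lon -46°, lat 46°.
Subsquare f=5, m=12: +5·0.0833333° lon, +12·0.0416667° lat → SW at lon -45.5833°, lat 46.5°.
Extended square 7, 3: +7·0.00833333° lon, +3·0.00416667° lat → SW at lon -45.525°, lat 46.5125°.
Cell spans 0.00833333° lon × 0.00416667° lat. Centre is SW corner plus half of each.
latitude 46.51458, longitude -45.52083.

46.51458, -45.52083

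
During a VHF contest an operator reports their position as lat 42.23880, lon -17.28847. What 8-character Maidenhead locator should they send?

IN12if57

Add 180° to longitude and 90° to latitude: 162.71153, 132.23880.
Field: 162.71153/20 → 8 → I, 132.23880/10 → 13 → N; chars IN.
Square: 2.71153/2 → 1, 2.23880/1 → 2; chars 12.
Subsquare: 0.71153/0.0833333 → 8 → i, 0.23880/0.0416667 → 5 → f; chars if.
Extended square: 0.04486/0.00833333 → 5, 0.03047/0.00416667 → 7; chars 57.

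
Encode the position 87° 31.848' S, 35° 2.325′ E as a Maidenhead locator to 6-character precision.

KA72ml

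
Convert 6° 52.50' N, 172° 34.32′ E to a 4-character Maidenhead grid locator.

RJ66

Offset from 180°W / 90°S: lon 352.57°, lat 96.88°.
Field: 352.57/20 → 17 → R, 96.88/10 → 9 → J; chars RJ.
Square: 12.57/2 → 6, 6.88/1 → 6; chars 66.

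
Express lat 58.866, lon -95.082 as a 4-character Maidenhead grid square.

EO28

Offset from 180°W / 90°S: lon 84.92°, lat 148.87°.
Field (20°×10°, letters A–R): lon ⌊84.92/20⌋ = 4 → E; lat ⌊148.87/10⌋ = 14 → O.
Square (2°×1°, digits 0–9): lon ⌊4.92/2⌋ = 2; lat ⌊8.87/1⌋ = 8.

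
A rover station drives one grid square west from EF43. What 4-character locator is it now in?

EF33

Longitude square 4; −1 → 3.
The latitude characters are unchanged.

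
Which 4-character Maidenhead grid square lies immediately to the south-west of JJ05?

IJ94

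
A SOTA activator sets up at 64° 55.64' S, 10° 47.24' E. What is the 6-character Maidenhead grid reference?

JC55jb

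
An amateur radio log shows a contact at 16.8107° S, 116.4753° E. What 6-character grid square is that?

Add 180° to longitude and 90° to latitude: 296.4753, 73.1893.
Field: 296.4753/20 → 14 → O, 73.1893/10 → 7 → H; chars OH.
Square: 16.4753/2 → 8, 3.1893/1 → 3; chars 83.
Subsquare: 0.4753/0.0833333 → 5 → f, 0.1893/0.0416667 → 4 → e; chars fe.

OH83fe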